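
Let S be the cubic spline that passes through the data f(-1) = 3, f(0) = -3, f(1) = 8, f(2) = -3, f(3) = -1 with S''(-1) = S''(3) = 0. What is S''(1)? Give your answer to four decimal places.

Let m_i = S''(x_i). Step sizes h_i = 1, 1, 1, 1; slopes of the chords Δ_i = (y_(i+1) - y_i)/h_i = -6, 11, -11, 2.
  1·m_0 + 4·m_1 + 1·m_2 = 6(Δ_1 - Δ_0) = 102
  1·m_1 + 4·m_2 + 1·m_3 = 6(Δ_2 - Δ_1) = -132
  1·m_2 + 4·m_3 + 1·m_4 = 6(Δ_3 - Δ_2) = 78
Natural end conditions: m_0 = m_4 = 0.
Solving: m_0 = 0, m_1 = 267/7, m_2 = -354/7, m_3 = 225/7, m_4 = 0.

-50.5714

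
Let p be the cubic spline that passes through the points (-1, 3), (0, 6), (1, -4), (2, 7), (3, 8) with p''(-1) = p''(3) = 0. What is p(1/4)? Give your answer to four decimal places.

Let M_i = p''(x_i). Step sizes h_i = 1, 1, 1, 1; slopes of the chords Δ_i = (y_(i+1) - y_i)/h_i = 3, -10, 11, 1.
  1·M_0 + 4·M_1 + 1·M_2 = 6(Δ_1 - Δ_0) = -78
  1·M_1 + 4·M_2 + 1·M_3 = 6(Δ_2 - Δ_1) = 126
  1·M_2 + 4·M_3 + 1·M_4 = 6(Δ_3 - Δ_2) = -60
Natural end conditions: M_0 = M_4 = 0.
Solving the tridiagonal system: M_0 = 0, M_1 = -867/28, M_2 = 321/7, M_3 = -741/28, M_4 = 0.
On [0, 1], p(x) = 6 - 205/28·x - 867/56·x² + 717/56·x³.
With x = 1/4: p(1/4) = 12193/3584.

3.4021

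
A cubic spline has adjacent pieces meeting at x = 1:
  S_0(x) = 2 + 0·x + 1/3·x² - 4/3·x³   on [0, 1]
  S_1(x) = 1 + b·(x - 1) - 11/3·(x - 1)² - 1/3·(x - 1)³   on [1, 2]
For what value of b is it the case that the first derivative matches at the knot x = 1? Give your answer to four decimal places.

-3.3333

S_0'(x) = 0 + 2/3·x - 4·x², so S_0'(1) = -10/3. On the right, S_1'(1) = b, so b = -10/3.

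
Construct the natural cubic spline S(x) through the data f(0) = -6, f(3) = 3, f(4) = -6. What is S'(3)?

With m_i denoting the second derivative at x_i, h_i = 3, 1, and Δ_i = (y_(i+1) − y_i)/h_i = 3, -9:
  3·m_0 + 8·m_1 + 1·m_2 = 6(Δ_1 - Δ_0) = -72
Natural end conditions: m_0 = m_2 = 0.
Hence m_0 = 0, m_1 = -9, m_2 = 0.
On [3, 4], S'(x) = b_1 + 2c_1·(x - 3) + 3d_1·(x - 3)² with b_1 = Δ_1 - h_1(2m_1 + m_2)/6 = -6, c_1 = m_1/2 = -9/2, d_1 = (m_2 - m_1)/(6h_1) = 3/2. So S'(3) = -6.

-6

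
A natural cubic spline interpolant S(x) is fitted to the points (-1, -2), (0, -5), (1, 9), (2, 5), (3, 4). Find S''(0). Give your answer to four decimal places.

35.3571

Let M_i = S''(x_i). Step sizes h_i = 1, 1, 1, 1; slopes of the chords Δ_i = (y_(i+1) - y_i)/h_i = -3, 14, -4, -1.
  1·M_0 + 4·M_1 + 1·M_2 = 6(Δ_1 - Δ_0) = 102
  1·M_1 + 4·M_2 + 1·M_3 = 6(Δ_2 - Δ_1) = -108
  1·M_2 + 4·M_3 + 1·M_4 = 6(Δ_3 - Δ_2) = 18
Natural end conditions: M_0 = M_4 = 0.
Forward elimination and back-substitution give M_0 = 0, M_1 = 495/14, M_2 = -276/7, M_3 = 201/14, M_4 = 0.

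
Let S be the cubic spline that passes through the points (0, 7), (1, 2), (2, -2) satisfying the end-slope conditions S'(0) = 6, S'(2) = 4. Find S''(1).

With m_i denoting the second derivative at x_i, h_i = 1, 1, and Δ_i = (y_(i+1) − y_i)/h_i = -5, -4:
  1·m_0 + 4·m_1 + 1·m_2 = 6(Δ_1 - Δ_0) = 6
Clamped end conditions give two more equations: 2h_0·m_0 + h_0·m_1 = 6(Δ_0 - S'(0)) = -66 and h_1·m_1 + 2h_1·m_2 = 6(S'(2) - Δ_1) = 48.
Forward elimination and back-substitution give m_0 = -71/2, m_1 = 5, m_2 = 43/2.

5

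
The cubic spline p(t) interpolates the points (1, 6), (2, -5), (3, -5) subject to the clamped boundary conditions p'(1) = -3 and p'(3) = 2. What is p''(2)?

With M_i denoting the second derivative at x_i, h_i = 1, 1, and Δ_i = (y_(i+1) − y_i)/h_i = -11, 0:
  1·M_0 + 4·M_1 + 1·M_2 = 6(Δ_1 - Δ_0) = 66
Clamped end conditions give two more equations: 2h_0·M_0 + h_0·M_1 = 6(Δ_0 - p'(1)) = -48 and h_1·M_1 + 2h_1·M_2 = 6(p'(3) - Δ_1) = 12.
Solving the tridiagonal system: M_0 = -38, M_1 = 28, M_2 = -8.

28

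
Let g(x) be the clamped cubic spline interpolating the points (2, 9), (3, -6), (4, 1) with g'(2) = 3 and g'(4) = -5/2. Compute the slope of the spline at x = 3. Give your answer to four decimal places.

With M_i denoting the second derivative at x_i, h_i = 1, 1, and Δ_i = (y_(i+1) − y_i)/h_i = -15, 7:
  1·M_0 + 4·M_1 + 1·M_2 = 6(Δ_1 - Δ_0) = 132
Clamped end conditions give two more equations: 2h_0·M_0 + h_0·M_1 = 6(Δ_0 - g'(2)) = -108 and h_1·M_1 + 2h_1·M_2 = 6(g'(4) - Δ_1) = -57.
Hence M_0 = -359/4, M_1 = 143/2, M_2 = -257/4.
On [3, 4], g'(x) = b_1 + 2c_1·(x - 3) + 3d_1·(x - 3)² with b_1 = Δ_1 - h_1(2M_1 + M_2)/6 = -49/8, c_1 = M_1/2 = 143/4, d_1 = (M_2 - M_1)/(6h_1) = -181/8. So g'(3) = -49/8.

-6.1250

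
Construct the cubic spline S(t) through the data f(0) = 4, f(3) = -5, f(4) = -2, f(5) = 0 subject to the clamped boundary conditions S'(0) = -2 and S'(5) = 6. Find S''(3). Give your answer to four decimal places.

7.1034

Let σ_i = S''(x_i). Step sizes h_i = 3, 1, 1; slopes of the chords Δ_i = (y_(i+1) - y_i)/h_i = -3, 3, 2.
  3·σ_0 + 8·σ_1 + 1·σ_2 = 6(Δ_1 - Δ_0) = 36
  1·σ_1 + 4·σ_2 + 1·σ_3 = 6(Δ_2 - Δ_1) = -6
Clamped end conditions give two more equations: 2h_0·σ_0 + h_0·σ_1 = 6(Δ_0 - S'(0)) = -6 and h_2·σ_2 + 2h_2·σ_3 = 6(S'(5) - Δ_2) = 24.
Solving the tridiagonal system: σ_0 = -132/29, σ_1 = 206/29, σ_2 = -208/29, σ_3 = 452/29.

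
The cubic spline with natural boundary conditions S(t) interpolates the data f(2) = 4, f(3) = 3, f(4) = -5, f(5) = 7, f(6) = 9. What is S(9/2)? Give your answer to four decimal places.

-0.0112

Write M_i for S''(x_i). With h_i = 1, 1, 1, 1 and divided differences Δ_i = -1, -8, 12, 2, the continuity of S' gives the tridiagonal system
  1·M_0 + 4·M_1 + 1·M_2 = 6(Δ_1 - Δ_0) = -42
  1·M_1 + 4·M_2 + 1·M_3 = 6(Δ_2 - Δ_1) = 120
  1·M_2 + 4·M_3 + 1·M_4 = 6(Δ_3 - Δ_2) = -60
Natural end conditions: M_0 = M_4 = 0.
Solving the tridiagonal system: M_0 = 0, M_1 = -585/28, M_2 = 291/7, M_3 = -711/28, M_4 = 0.
On [4, 5], S(t) = -5 + 19/8·(t - 4) + 291/14·(t - 4)² - 625/56·(t - 4)³.
With (t - 4) = 1/2: S(9/2) = -5/448.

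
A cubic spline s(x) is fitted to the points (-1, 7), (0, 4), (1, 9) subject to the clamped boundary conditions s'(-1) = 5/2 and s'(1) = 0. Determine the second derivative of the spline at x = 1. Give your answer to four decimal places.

-28.2500

Let M_i = s''(x_i). Step sizes h_i = 1, 1; slopes of the chords Δ_i = (y_(i+1) - y_i)/h_i = -3, 5.
  1·M_0 + 4·M_1 + 1·M_2 = 6(Δ_1 - Δ_0) = 48
Clamped end conditions give two more equations: 2h_0·M_0 + h_0·M_1 = 6(Δ_0 - s'(-1)) = -33 and h_1·M_1 + 2h_1·M_2 = 6(s'(1) - Δ_1) = -30.
Forward elimination and back-substitution give M_0 = -119/4, M_1 = 53/2, M_2 = -113/4.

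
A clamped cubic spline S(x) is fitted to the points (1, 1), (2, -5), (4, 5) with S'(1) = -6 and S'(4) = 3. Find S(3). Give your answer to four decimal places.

-1.2500

Put M_i = S'' at the i-th knot. Here h = (1, 2) and Δ = (-6, 5), so the interior equations h_(i-1)·M_(i-1) + 2(h_(i-1)+h_i)·M_i + h_i·M_(i+1) = 6(Δ_i − Δ_(i-1)) read
  1·M_0 + 6·M_1 + 2·M_2 = 6(Δ_1 - Δ_0) = 66
Clamped end conditions give two more equations: 2h_0·M_0 + h_0·M_1 = 6(Δ_0 - S'(1)) = 0 and h_1·M_1 + 2h_1·M_2 = 6(S'(4) - Δ_1) = -12.
Solving the tridiagonal system: M_0 = -8, M_1 = 16, M_2 = -11.
On [2, 4], S(x) = -5 - 2·(x - 2) + 8·(x - 2)² - 9/4·(x - 2)³.
With (x - 2) = 1: S(3) = -5/4.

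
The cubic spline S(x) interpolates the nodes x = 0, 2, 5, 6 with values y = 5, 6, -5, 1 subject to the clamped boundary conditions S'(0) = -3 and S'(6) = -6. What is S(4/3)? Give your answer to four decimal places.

6.0180

Put M_i = S'' at the i-th knot. Here h = (2, 3, 1) and Δ = (1/2, -11/3, 6), so the interior equations h_(i-1)·M_(i-1) + 2(h_(i-1)+h_i)·M_i + h_i·M_(i+1) = 6(Δ_i − Δ_(i-1)) read
  2·M_0 + 10·M_1 + 3·M_2 = 6(Δ_1 - Δ_0) = -25
  3·M_1 + 8·M_2 + 1·M_3 = 6(Δ_2 - Δ_1) = 58
Clamped end conditions give two more equations: 2h_0·M_0 + h_0·M_1 = 6(Δ_0 - S'(0)) = 21 and h_2·M_2 + 2h_2·M_3 = 6(S'(6) - Δ_2) = -72.
Solving the tridiagonal system: M_0 = 775/78, M_1 = -731/78, M_2 = 635/39, M_3 = -3443/78.
On [0, 2], S(x) = 5 - 3·x + 775/156·x² - 251/156·x³.
With x = 4/3: S(4/3) = 6337/1053.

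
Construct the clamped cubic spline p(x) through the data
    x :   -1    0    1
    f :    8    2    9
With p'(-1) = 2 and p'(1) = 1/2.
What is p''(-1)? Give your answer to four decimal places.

-44.2500

With σ_i denoting the second derivative at x_i, h_i = 1, 1, and Δ_i = (y_(i+1) − y_i)/h_i = -6, 7:
  1·σ_0 + 4·σ_1 + 1·σ_2 = 6(Δ_1 - Δ_0) = 78
Clamped end conditions give two more equations: 2h_0·σ_0 + h_0·σ_1 = 6(Δ_0 - p'(-1)) = -48 and h_1·σ_1 + 2h_1·σ_2 = 6(p'(1) - Δ_1) = -39.
Solving the tridiagonal system: σ_0 = -177/4, σ_1 = 81/2, σ_2 = -159/4.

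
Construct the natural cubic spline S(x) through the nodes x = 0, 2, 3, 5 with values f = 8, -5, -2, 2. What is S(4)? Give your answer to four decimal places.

Put σ_i = S'' at the i-th knot. Here h = (2, 1, 2) and Δ = (-13/2, 3, 2), so the interior equations h_(i-1)·σ_(i-1) + 2(h_(i-1)+h_i)·σ_i + h_i·σ_(i+1) = 6(Δ_i − Δ_(i-1)) read
  2·σ_0 + 6·σ_1 + 1·σ_2 = 6(Δ_1 - Δ_0) = 57
  1·σ_1 + 6·σ_2 + 2·σ_3 = 6(Δ_2 - Δ_1) = -6
Natural end conditions: σ_0 = σ_3 = 0.
Solving: σ_0 = 0, σ_1 = 348/35, σ_2 = -93/35, σ_3 = 0.
On [3, 5], S(x) = -2 + 132/35·(x - 3) - 93/70·(x - 3)² + 31/140·(x - 3)³.
With (x - 3) = 1: S(4) = 93/140.

0.6643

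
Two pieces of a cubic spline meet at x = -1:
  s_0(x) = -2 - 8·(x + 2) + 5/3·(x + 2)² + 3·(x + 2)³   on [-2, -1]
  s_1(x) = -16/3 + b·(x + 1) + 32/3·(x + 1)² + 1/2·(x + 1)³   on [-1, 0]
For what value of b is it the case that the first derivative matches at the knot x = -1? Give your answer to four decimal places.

4.3333

s_0'(x) = -8 + 10/3·(x + 2) + 9·(x + 2)², so s_0'(-1) = 13/3. On the right, s_1'(-1) = b, so b = 13/3.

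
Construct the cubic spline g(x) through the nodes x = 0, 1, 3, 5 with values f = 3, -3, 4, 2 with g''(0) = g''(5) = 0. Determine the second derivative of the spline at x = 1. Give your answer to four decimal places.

Let M_i = g''(x_i). Step sizes h_i = 1, 2, 2; slopes of the chords Δ_i = (y_(i+1) - y_i)/h_i = -6, 7/2, -1.
  1·M_0 + 6·M_1 + 2·M_2 = 6(Δ_1 - Δ_0) = 57
  2·M_1 + 8·M_2 + 2·M_3 = 6(Δ_2 - Δ_1) = -27
Natural end conditions: M_0 = M_3 = 0.
Forward elimination and back-substitution give M_0 = 0, M_1 = 255/22, M_2 = -69/11, M_3 = 0.

11.5909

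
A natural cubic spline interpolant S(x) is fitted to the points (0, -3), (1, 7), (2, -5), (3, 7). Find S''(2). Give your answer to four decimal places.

Put M_i = S'' at the i-th knot. Here h = (1, 1, 1) and Δ = (10, -12, 12), so the interior equations h_(i-1)·M_(i-1) + 2(h_(i-1)+h_i)·M_i + h_i·M_(i+1) = 6(Δ_i − Δ_(i-1)) read
  1·M_0 + 4·M_1 + 1·M_2 = 6(Δ_1 - Δ_0) = -132
  1·M_1 + 4·M_2 + 1·M_3 = 6(Δ_2 - Δ_1) = 144
Natural end conditions: M_0 = M_3 = 0.
Forward elimination and back-substitution give M_0 = 0, M_1 = -224/5, M_2 = 236/5, M_3 = 0.

47.2000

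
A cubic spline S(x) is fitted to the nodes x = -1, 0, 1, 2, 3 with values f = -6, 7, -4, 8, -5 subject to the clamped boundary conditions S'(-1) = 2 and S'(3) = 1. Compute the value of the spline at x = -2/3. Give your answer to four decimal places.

-2.3915

With M_i denoting the second derivative at x_i, h_i = 1, 1, 1, 1, and Δ_i = (y_(i+1) − y_i)/h_i = 13, -11, 12, -13:
  1·M_0 + 4·M_1 + 1·M_2 = 6(Δ_1 - Δ_0) = -144
  1·M_1 + 4·M_2 + 1·M_3 = 6(Δ_2 - Δ_1) = 138
  1·M_2 + 4·M_3 + 1·M_4 = 6(Δ_3 - Δ_2) = -150
Clamped end conditions give two more equations: 2h_0·M_0 + h_0·M_1 = 6(Δ_0 - S'(-1)) = 66 and h_3·M_3 + 2h_3·M_4 = 6(S'(3) - Δ_3) = 84.
Forward elimination and back-substitution give M_0 = 479/7, M_1 = -496/7, M_2 = 71, M_3 = -526/7, M_4 = 557/7.
On [-1, 0], S(x) = -6 + 2·(x + 1) + 479/14·(x + 1)² - 325/14·(x + 1)³.
With (x + 1) = 1/3: S(-2/3) = -452/189.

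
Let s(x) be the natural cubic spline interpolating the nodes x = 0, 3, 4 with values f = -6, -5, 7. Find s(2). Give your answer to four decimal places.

-10.1944

Let M_i = s''(x_i). Step sizes h_i = 3, 1; slopes of the chords Δ_i = (y_(i+1) - y_i)/h_i = 1/3, 12.
  3·M_0 + 8·M_1 + 1·M_2 = 6(Δ_1 - Δ_0) = 70
Natural end conditions: M_0 = M_2 = 0.
Forward elimination and back-substitution give M_0 = 0, M_1 = 35/4, M_2 = 0.
On [0, 3], s(x) = -6 - 97/24·x + 0·x² + 35/72·x³.
With x = 2: s(2) = -367/36.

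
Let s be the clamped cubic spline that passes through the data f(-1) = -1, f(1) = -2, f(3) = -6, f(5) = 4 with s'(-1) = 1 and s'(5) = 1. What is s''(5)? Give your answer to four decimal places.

With σ_i denoting the second derivative at x_i, h_i = 2, 2, 2, and Δ_i = (y_(i+1) − y_i)/h_i = -1/2, -2, 5:
  2·σ_0 + 8·σ_1 + 2·σ_2 = 6(Δ_1 - Δ_0) = -9
  2·σ_1 + 8·σ_2 + 2·σ_3 = 6(Δ_2 - Δ_1) = 42
Clamped end conditions give two more equations: 2h_0·σ_0 + h_0·σ_1 = 6(Δ_0 - s'(-1)) = -9 and h_2·σ_2 + 2h_2·σ_3 = 6(s'(5) - Δ_2) = -24.
Hence σ_0 = -7/10, σ_1 = -31/10, σ_2 = 43/5, σ_3 = -103/10.

-10.3000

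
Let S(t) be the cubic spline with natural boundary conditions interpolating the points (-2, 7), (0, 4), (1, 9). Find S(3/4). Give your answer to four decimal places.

7.4961

With M_i denoting the second derivative at x_i, h_i = 2, 1, and Δ_i = (y_(i+1) − y_i)/h_i = -3/2, 5:
  2·M_0 + 6·M_1 + 1·M_2 = 6(Δ_1 - Δ_0) = 39
Natural end conditions: M_0 = M_2 = 0.
Solving: M_0 = 0, M_1 = 13/2, M_2 = 0.
On [0, 1], S(t) = 4 + 17/6·t + 13/4·t² - 13/12·t³.
With t = 3/4: S(3/4) = 1919/256.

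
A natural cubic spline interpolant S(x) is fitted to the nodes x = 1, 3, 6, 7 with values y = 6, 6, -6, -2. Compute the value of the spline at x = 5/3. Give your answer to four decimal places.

6.9348

With σ_i denoting the second derivative at x_i, h_i = 2, 3, 1, and Δ_i = (y_(i+1) − y_i)/h_i = 0, -4, 4:
  2·σ_0 + 10·σ_1 + 3·σ_2 = 6(Δ_1 - Δ_0) = -24
  3·σ_1 + 8·σ_2 + 1·σ_3 = 6(Δ_2 - Δ_1) = 48
Natural end conditions: σ_0 = σ_3 = 0.
Forward elimination and back-substitution give σ_0 = 0, σ_1 = -336/71, σ_2 = 552/71, σ_3 = 0.
On [1, 3], S(x) = 6 + 112/71·(x - 1) + 0·(x - 1)² - 28/71·(x - 1)³.
With (x - 1) = 2/3: S(5/3) = 13294/1917.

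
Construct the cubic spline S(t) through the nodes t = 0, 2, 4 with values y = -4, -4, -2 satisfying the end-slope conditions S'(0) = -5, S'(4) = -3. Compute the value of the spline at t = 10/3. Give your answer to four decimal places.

Write M_i for S''(x_i). With h_i = 2, 2 and divided differences Δ_i = 0, 1, the continuity of S' gives the tridiagonal system
  2·M_0 + 8·M_1 + 2·M_2 = 6(Δ_1 - Δ_0) = 6
Clamped end conditions give two more equations: 2h_0·M_0 + h_0·M_1 = 6(Δ_0 - S'(0)) = 30 and h_1·M_1 + 2h_1·M_2 = 6(S'(4) - Δ_1) = -24.
Solving the tridiagonal system: M_0 = 29/4, M_1 = 1/2, M_2 = -25/4.
On [2, 4], S(t) = -4 + 11/4·(t - 2) + 1/4·(t - 2)² - 9/16·(t - 2)³.
With (t - 2) = 4/3: S(10/3) = -11/9.

-1.2222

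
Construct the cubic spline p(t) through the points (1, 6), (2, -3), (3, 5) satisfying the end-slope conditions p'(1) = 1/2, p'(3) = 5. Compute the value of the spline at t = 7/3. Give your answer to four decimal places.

-1.6111

Write M_i for p''(x_i). With h_i = 1, 1 and divided differences Δ_i = -9, 8, the continuity of p' gives the tridiagonal system
  1·M_0 + 4·M_1 + 1·M_2 = 6(Δ_1 - Δ_0) = 102
Clamped end conditions give two more equations: 2h_0·M_0 + h_0·M_1 = 6(Δ_0 - p'(1)) = -57 and h_1·M_1 + 2h_1·M_2 = 6(p'(3) - Δ_1) = -18.
Solving the tridiagonal system: M_0 = -207/4, M_1 = 93/2, M_2 = -129/4.
On [2, 3], p(t) = -3 - 17/8·(t - 2) + 93/4·(t - 2)² - 105/8·(t - 2)³.
With (t - 2) = 1/3: p(7/3) = -29/18.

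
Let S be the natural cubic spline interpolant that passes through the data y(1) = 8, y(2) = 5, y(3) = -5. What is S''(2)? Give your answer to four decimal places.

-10.5000

Let M_i = S''(x_i). Step sizes h_i = 1, 1; slopes of the chords Δ_i = (y_(i+1) - y_i)/h_i = -3, -10.
  1·M_0 + 4·M_1 + 1·M_2 = 6(Δ_1 - Δ_0) = -42
Natural end conditions: M_0 = M_2 = 0.
Hence M_0 = 0, M_1 = -21/2, M_2 = 0.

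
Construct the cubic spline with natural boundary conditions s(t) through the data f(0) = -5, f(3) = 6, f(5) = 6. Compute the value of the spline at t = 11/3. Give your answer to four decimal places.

6.5432

With M_i denoting the second derivative at x_i, h_i = 3, 2, and Δ_i = (y_(i+1) − y_i)/h_i = 11/3, 0:
  3·M_0 + 10·M_1 + 2·M_2 = 6(Δ_1 - Δ_0) = -22
Natural end conditions: M_0 = M_2 = 0.
Hence M_0 = 0, M_1 = -11/5, M_2 = 0.
On [3, 5], s(t) = 6 + 22/15·(t - 3) - 11/10·(t - 3)² + 11/60·(t - 3)³.
With (t - 3) = 2/3: s(11/3) = 530/81.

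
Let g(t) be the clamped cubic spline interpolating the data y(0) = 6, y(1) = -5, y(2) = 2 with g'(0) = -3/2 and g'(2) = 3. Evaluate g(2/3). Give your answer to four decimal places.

-1.7593

Write M_i for g''(x_i). With h_i = 1, 1 and divided differences Δ_i = -11, 7, the continuity of g' gives the tridiagonal system
  1·M_0 + 4·M_1 + 1·M_2 = 6(Δ_1 - Δ_0) = 108
Clamped end conditions give two more equations: 2h_0·M_0 + h_0·M_1 = 6(Δ_0 - g'(0)) = -57 and h_1·M_1 + 2h_1·M_2 = 6(g'(2) - Δ_1) = -24.
Solving: M_0 = -213/4, M_1 = 99/2, M_2 = -147/4.
On [0, 1], g(t) = 6 - 3/2·t - 213/8·t² + 137/8·t³.
With t = 2/3: g(2/3) = -95/54.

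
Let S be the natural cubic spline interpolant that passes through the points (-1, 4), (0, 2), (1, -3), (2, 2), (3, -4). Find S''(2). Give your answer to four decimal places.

Write σ_i for S''(x_i). With h_i = 1, 1, 1, 1 and divided differences Δ_i = -2, -5, 5, -6, the continuity of S' gives the tridiagonal system
  1·σ_0 + 4·σ_1 + 1·σ_2 = 6(Δ_1 - Δ_0) = -18
  1·σ_1 + 4·σ_2 + 1·σ_3 = 6(Δ_2 - Δ_1) = 60
  1·σ_2 + 4·σ_3 + 1·σ_4 = 6(Δ_3 - Δ_2) = -66
Natural end conditions: σ_0 = σ_4 = 0.
Solving the tridiagonal system: σ_0 = 0, σ_1 = -72/7, σ_2 = 162/7, σ_3 = -156/7, σ_4 = 0.

-22.2857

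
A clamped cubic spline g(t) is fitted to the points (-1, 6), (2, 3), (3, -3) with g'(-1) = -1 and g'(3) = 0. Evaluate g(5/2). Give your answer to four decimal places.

Put M_i = g'' at the i-th knot. Here h = (3, 1) and Δ = (-1, -6), so the interior equations h_(i-1)·M_(i-1) + 2(h_(i-1)+h_i)·M_i + h_i·M_(i+1) = 6(Δ_i − Δ_(i-1)) read
  3·M_0 + 8·M_1 + 1·M_2 = 6(Δ_1 - Δ_0) = -30
Clamped end conditions give two more equations: 2h_0·M_0 + h_0·M_1 = 6(Δ_0 - g'(-1)) = 0 and h_1·M_1 + 2h_1·M_2 = 6(g'(3) - Δ_1) = 36.
Forward elimination and back-substitution give M_0 = 4, M_1 = -8, M_2 = 22.
On [2, 3], g(t) = 3 - 7·(t - 2) - 4·(t - 2)² + 5·(t - 2)³.
With (t - 2) = 1/2: g(5/2) = -7/8.

-0.8750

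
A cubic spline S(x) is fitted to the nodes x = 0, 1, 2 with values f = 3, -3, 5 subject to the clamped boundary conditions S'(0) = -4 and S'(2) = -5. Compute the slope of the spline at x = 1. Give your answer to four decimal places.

3.7500

With M_i denoting the second derivative at x_i, h_i = 1, 1, and Δ_i = (y_(i+1) − y_i)/h_i = -6, 8:
  1·M_0 + 4·M_1 + 1·M_2 = 6(Δ_1 - Δ_0) = 84
Clamped end conditions give two more equations: 2h_0·M_0 + h_0·M_1 = 6(Δ_0 - S'(0)) = -12 and h_1·M_1 + 2h_1·M_2 = 6(S'(2) - Δ_1) = -78.
Hence M_0 = -55/2, M_1 = 43, M_2 = -121/2.
On [1, 2], S'(x) = b_1 + 2c_1·(x - 1) + 3d_1·(x - 1)² with b_1 = Δ_1 - h_1(2M_1 + M_2)/6 = 15/4, c_1 = M_1/2 = 43/2, d_1 = (M_2 - M_1)/(6h_1) = -69/4. So S'(1) = 15/4.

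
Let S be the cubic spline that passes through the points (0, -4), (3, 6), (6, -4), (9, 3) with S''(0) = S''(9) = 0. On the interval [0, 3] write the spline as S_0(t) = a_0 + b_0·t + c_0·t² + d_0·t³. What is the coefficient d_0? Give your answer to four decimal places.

Write σ_i for S''(x_i). With h_i = 3, 3, 3 and divided differences Δ_i = 10/3, -10/3, 7/3, the continuity of S' gives the tridiagonal system
  3·σ_0 + 12·σ_1 + 3·σ_2 = 6(Δ_1 - Δ_0) = -40
  3·σ_1 + 12·σ_2 + 3·σ_3 = 6(Δ_2 - Δ_1) = 34
Natural end conditions: σ_0 = σ_3 = 0.
Hence σ_0 = 0, σ_1 = -194/45, σ_2 = 176/45, σ_3 = 0.
On [0, 3], with S_0(t) = a_0 + b_0·t + c_0·t² + d_0·t³: c_0 = σ_0/2 = 0, d_0 = (σ_1 - σ_0)/(6h_0) = -97/405, b_0 = Δ_0 - h_0(2σ_0 + σ_1)/6 = 247/45.

-0.2395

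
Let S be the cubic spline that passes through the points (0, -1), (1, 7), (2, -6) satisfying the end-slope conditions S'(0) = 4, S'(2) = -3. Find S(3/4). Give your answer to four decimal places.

Let σ_i = S''(x_i). Step sizes h_i = 1, 1; slopes of the chords Δ_i = (y_(i+1) - y_i)/h_i = 8, -13.
  1·σ_0 + 4·σ_1 + 1·σ_2 = 6(Δ_1 - Δ_0) = -126
Clamped end conditions give two more equations: 2h_0·σ_0 + h_0·σ_1 = 6(Δ_0 - S'(0)) = 24 and h_1·σ_1 + 2h_1·σ_2 = 6(S'(2) - Δ_1) = 60.
Solving the tridiagonal system: σ_0 = 40, σ_1 = -56, σ_2 = 58.
On [0, 1], S(x) = -1 + 4·x + 20·x² - 16·x³.
With x = 3/4: S(3/4) = 13/2.

6.5000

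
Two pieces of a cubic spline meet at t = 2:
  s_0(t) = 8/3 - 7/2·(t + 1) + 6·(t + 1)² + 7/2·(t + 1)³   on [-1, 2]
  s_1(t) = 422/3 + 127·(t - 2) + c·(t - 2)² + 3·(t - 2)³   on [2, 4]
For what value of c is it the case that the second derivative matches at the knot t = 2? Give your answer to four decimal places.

37.5000

s_0''(t) = 12 + 21·(t + 1), so s_0''(2) = 75. On the right, s_1''(2) = 2c, so c = 75/2.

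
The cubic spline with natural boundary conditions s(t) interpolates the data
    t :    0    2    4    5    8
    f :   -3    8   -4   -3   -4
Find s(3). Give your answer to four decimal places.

Put M_i = s'' at the i-th knot. Here h = (2, 2, 1, 3) and Δ = (11/2, -6, 1, -1/3), so the interior equations h_(i-1)·M_(i-1) + 2(h_(i-1)+h_i)·M_i + h_i·M_(i+1) = 6(Δ_i − Δ_(i-1)) read
  2·M_0 + 8·M_1 + 2·M_2 = 6(Δ_1 - Δ_0) = -69
  2·M_1 + 6·M_2 + 1·M_3 = 6(Δ_2 - Δ_1) = 42
  1·M_2 + 8·M_3 + 3·M_4 = 6(Δ_3 - Δ_2) = -8
Natural end conditions: M_0 = M_4 = 0.
Forward elimination and back-substitution give M_0 = 0, M_1 = -3931/344, M_2 = 482/43, M_3 = -413/172, M_4 = 0.
On [2, 4], s(t) = 8 - 1093/516·(t - 2) - 3931/688·(t - 2)² + 7787/4128·(t - 2)³.
With (t - 2) = 1: s(3) = 2827/1376.

2.0545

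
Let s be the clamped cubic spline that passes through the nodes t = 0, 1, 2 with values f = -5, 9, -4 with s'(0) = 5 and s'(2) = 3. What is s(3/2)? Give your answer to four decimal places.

1.9688

Put σ_i = s'' at the i-th knot. Here h = (1, 1) and Δ = (14, -13), so the interior equations h_(i-1)·σ_(i-1) + 2(h_(i-1)+h_i)·σ_i + h_i·σ_(i+1) = 6(Δ_i − Δ_(i-1)) read
  1·σ_0 + 4·σ_1 + 1·σ_2 = 6(Δ_1 - Δ_0) = -162
Clamped end conditions give two more equations: 2h_0·σ_0 + h_0·σ_1 = 6(Δ_0 - s'(0)) = 54 and h_1·σ_1 + 2h_1·σ_2 = 6(s'(2) - Δ_1) = 96.
Solving the tridiagonal system: σ_0 = 133/2, σ_1 = -79, σ_2 = 175/2.
On [1, 2], s(t) = 9 - 5/4·(t - 1) - 79/2·(t - 1)² + 111/4·(t - 1)³.
With (t - 1) = 1/2: s(3/2) = 63/32.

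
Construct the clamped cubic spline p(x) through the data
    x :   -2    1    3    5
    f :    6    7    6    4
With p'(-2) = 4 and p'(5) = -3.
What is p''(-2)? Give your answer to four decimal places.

Let m_i = p''(x_i). Step sizes h_i = 3, 2, 2; slopes of the chords Δ_i = (y_(i+1) - y_i)/h_i = 1/3, -1/2, -1.
  3·m_0 + 10·m_1 + 2·m_2 = 6(Δ_1 - Δ_0) = -5
  2·m_1 + 8·m_2 + 2·m_3 = 6(Δ_2 - Δ_1) = -3
Clamped end conditions give two more equations: 2h_0·m_0 + h_0·m_1 = 6(Δ_0 - p'(-2)) = -22 and h_2·m_2 + 2h_2·m_3 = 6(p'(5) - Δ_2) = -12.
Solving: m_0 = -443/111, m_1 = 24/37, m_2 = 9/37, m_3 = -231/74.

-3.9910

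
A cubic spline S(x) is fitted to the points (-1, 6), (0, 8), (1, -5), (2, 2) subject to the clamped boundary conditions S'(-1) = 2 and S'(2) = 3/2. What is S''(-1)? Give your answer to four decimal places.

Put M_i = S'' at the i-th knot. Here h = (1, 1, 1) and Δ = (2, -13, 7), so the interior equations h_(i-1)·M_(i-1) + 2(h_(i-1)+h_i)·M_i + h_i·M_(i+1) = 6(Δ_i − Δ_(i-1)) read
  1·M_0 + 4·M_1 + 1·M_2 = 6(Δ_1 - Δ_0) = -90
  1·M_1 + 4·M_2 + 1·M_3 = 6(Δ_2 - Δ_1) = 120
Clamped end conditions give two more equations: 2h_0·M_0 + h_0·M_1 = 6(Δ_0 - S'(-1)) = 0 and h_2·M_2 + 2h_2·M_3 = 6(S'(2) - Δ_2) = -33.
Forward elimination and back-substitution give M_0 = 301/15, M_1 = -602/15, M_2 = 757/15, M_3 = -626/15.

20.0667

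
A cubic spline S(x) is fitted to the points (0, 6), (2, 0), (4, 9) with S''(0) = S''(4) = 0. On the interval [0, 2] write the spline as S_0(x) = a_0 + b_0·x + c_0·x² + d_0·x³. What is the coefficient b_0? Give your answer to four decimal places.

-4.8750

Write M_i for S''(x_i). With h_i = 2, 2 and divided differences Δ_i = -3, 9/2, the continuity of S' gives the tridiagonal system
  2·M_0 + 8·M_1 + 2·M_2 = 6(Δ_1 - Δ_0) = 45
Natural end conditions: M_0 = M_2 = 0.
Solving: M_0 = 0, M_1 = 45/8, M_2 = 0.
On [0, 2], with S_0(x) = a_0 + b_0·x + c_0·x² + d_0·x³: c_0 = M_0/2 = 0, d_0 = (M_1 - M_0)/(6h_0) = 15/32, b_0 = Δ_0 - h_0(2M_0 + M_1)/6 = -39/8.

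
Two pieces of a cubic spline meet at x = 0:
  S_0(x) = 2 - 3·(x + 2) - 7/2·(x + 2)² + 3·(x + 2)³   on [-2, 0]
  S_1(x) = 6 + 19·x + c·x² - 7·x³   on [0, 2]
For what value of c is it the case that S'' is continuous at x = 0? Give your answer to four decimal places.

S_0''(x) = -7 + 18·(x + 2), so S_0''(0) = 29. On the right, S_1''(0) = 2c, so c = 29/2.

14.5000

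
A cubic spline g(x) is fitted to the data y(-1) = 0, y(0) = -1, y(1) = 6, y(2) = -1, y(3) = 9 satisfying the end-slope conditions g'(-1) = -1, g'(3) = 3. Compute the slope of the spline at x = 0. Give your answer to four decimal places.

5.1964

Write σ_i for g''(x_i). With h_i = 1, 1, 1, 1 and divided differences Δ_i = -1, 7, -7, 10, the continuity of g' gives the tridiagonal system
  1·σ_0 + 4·σ_1 + 1·σ_2 = 6(Δ_1 - Δ_0) = 48
  1·σ_1 + 4·σ_2 + 1·σ_3 = 6(Δ_2 - Δ_1) = -84
  1·σ_2 + 4·σ_3 + 1·σ_4 = 6(Δ_3 - Δ_2) = 102
Clamped end conditions give two more equations: 2h_0·σ_0 + h_0·σ_1 = 6(Δ_0 - g'(-1)) = 0 and h_3·σ_3 + 2h_3·σ_4 = 6(g'(3) - Δ_3) = -42.
Forward elimination and back-substitution give σ_0 = -347/28, σ_1 = 347/14, σ_2 = -155/4, σ_3 = 647/14, σ_4 = -1235/28.
On [0, 1], g'(x) = b_1 + 2c_1·x + 3d_1·x² with b_1 = Δ_1 - h_1(2σ_1 + σ_2)/6 = 291/56, c_1 = σ_1/2 = 347/28, d_1 = (σ_2 - σ_1)/(6h_1) = -593/56. So g'(0) = 291/56.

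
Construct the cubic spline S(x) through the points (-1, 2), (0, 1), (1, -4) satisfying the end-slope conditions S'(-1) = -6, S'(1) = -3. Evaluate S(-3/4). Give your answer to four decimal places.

Put M_i = S'' at the i-th knot. Here h = (1, 1) and Δ = (-1, -5), so the interior equations h_(i-1)·M_(i-1) + 2(h_(i-1)+h_i)·M_i + h_i·M_(i+1) = 6(Δ_i − Δ_(i-1)) read
  1·M_0 + 4·M_1 + 1·M_2 = 6(Δ_1 - Δ_0) = -24
Clamped end conditions give two more equations: 2h_0·M_0 + h_0·M_1 = 6(Δ_0 - S'(-1)) = 30 and h_1·M_1 + 2h_1·M_2 = 6(S'(1) - Δ_1) = 12.
Solving: M_0 = 45/2, M_1 = -15, M_2 = 27/2.
On [-1, 0], S(x) = 2 - 6·(x + 1) + 45/4·(x + 1)² - 25/4·(x + 1)³.
With (x + 1) = 1/4: S(-3/4) = 283/256.

1.1055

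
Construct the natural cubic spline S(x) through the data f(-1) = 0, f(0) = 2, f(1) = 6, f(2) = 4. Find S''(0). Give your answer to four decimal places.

5.6000

Let M_i = S''(x_i). Step sizes h_i = 1, 1, 1; slopes of the chords Δ_i = (y_(i+1) - y_i)/h_i = 2, 4, -2.
  1·M_0 + 4·M_1 + 1·M_2 = 6(Δ_1 - Δ_0) = 12
  1·M_1 + 4·M_2 + 1·M_3 = 6(Δ_2 - Δ_1) = -36
Natural end conditions: M_0 = M_3 = 0.
Solving the tridiagonal system: M_0 = 0, M_1 = 28/5, M_2 = -52/5, M_3 = 0.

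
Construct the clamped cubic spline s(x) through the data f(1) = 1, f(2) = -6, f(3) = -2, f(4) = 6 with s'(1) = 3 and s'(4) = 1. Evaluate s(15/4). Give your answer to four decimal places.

With M_i denoting the second derivative at x_i, h_i = 1, 1, 1, and Δ_i = (y_(i+1) − y_i)/h_i = -7, 4, 8:
  1·M_0 + 4·M_1 + 1·M_2 = 6(Δ_1 - Δ_0) = 66
  1·M_1 + 4·M_2 + 1·M_3 = 6(Δ_2 - Δ_1) = 24
Clamped end conditions give two more equations: 2h_0·M_0 + h_0·M_1 = 6(Δ_0 - s'(1)) = -60 and h_2·M_2 + 2h_2·M_3 = 6(s'(4) - Δ_2) = -42.
Hence M_0 = -644/15, M_1 = 388/15, M_2 = 82/15, M_3 = -356/15.
On [3, 4], s(x) = -2 + 152/15·(x - 3) + 41/15·(x - 3)² - 73/15·(x - 3)³.
With (x - 3) = 3/4: s(15/4) = 1627/320.

5.0844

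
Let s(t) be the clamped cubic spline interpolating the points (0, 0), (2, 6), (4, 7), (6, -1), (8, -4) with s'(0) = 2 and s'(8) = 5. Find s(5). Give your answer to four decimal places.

Put m_i = s'' at the i-th knot. Here h = (2, 2, 2, 2) and Δ = (3, 1/2, -4, -3/2), so the interior equations h_(i-1)·m_(i-1) + 2(h_(i-1)+h_i)·m_i + h_i·m_(i+1) = 6(Δ_i − Δ_(i-1)) read
  2·m_0 + 8·m_1 + 2·m_2 = 6(Δ_1 - Δ_0) = -15
  2·m_1 + 8·m_2 + 2·m_3 = 6(Δ_2 - Δ_1) = -27
  2·m_2 + 8·m_3 + 2·m_4 = 6(Δ_3 - Δ_2) = 15
Clamped end conditions give two more equations: 2h_0·m_0 + h_0·m_1 = 6(Δ_0 - s'(0)) = 6 and h_3·m_3 + 2h_3·m_4 = 6(s'(8) - Δ_3) = 39.
Solving the tridiagonal system: m_0 = 33/14, m_1 = -12/7, m_2 = -3, m_3 = 3/14, m_4 = 135/14.
On [4, 6], s(t) = 7 - 29/14·(t - 4) - 3/2·(t - 4)² + 15/56·(t - 4)³.
With (t - 4) = 1: s(5) = 207/56.

3.6964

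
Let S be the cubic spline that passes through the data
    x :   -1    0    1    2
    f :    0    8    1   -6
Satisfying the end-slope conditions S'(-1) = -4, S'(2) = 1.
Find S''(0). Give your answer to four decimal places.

-37.0667

Write M_i for S''(x_i). With h_i = 1, 1, 1 and divided differences Δ_i = 8, -7, -7, the continuity of S' gives the tridiagonal system
  1·M_0 + 4·M_1 + 1·M_2 = 6(Δ_1 - Δ_0) = -90
  1·M_1 + 4·M_2 + 1·M_3 = 6(Δ_2 - Δ_1) = 0
Clamped end conditions give two more equations: 2h_0·M_0 + h_0·M_1 = 6(Δ_0 - S'(-1)) = 72 and h_2·M_2 + 2h_2·M_3 = 6(S'(2) - Δ_2) = 48.
Solving: M_0 = 818/15, M_1 = -556/15, M_2 = 56/15, M_3 = 332/15.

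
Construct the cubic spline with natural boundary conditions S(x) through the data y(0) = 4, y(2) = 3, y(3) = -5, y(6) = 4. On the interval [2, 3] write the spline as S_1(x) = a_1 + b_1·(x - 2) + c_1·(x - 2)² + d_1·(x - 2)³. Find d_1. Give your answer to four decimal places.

With σ_i denoting the second derivative at x_i, h_i = 2, 1, 3, and Δ_i = (y_(i+1) − y_i)/h_i = -1/2, -8, 3:
  2·σ_0 + 6·σ_1 + 1·σ_2 = 6(Δ_1 - Δ_0) = -45
  1·σ_1 + 8·σ_2 + 3·σ_3 = 6(Δ_2 - Δ_1) = 66
Natural end conditions: σ_0 = σ_3 = 0.
Solving the tridiagonal system: σ_0 = 0, σ_1 = -426/47, σ_2 = 441/47, σ_3 = 0.
On [2, 3], with S_1(x) = a_1 + b_1·(x - 2) + c_1·(x - 2)² + d_1·(x - 2)³: c_1 = σ_1/2 = -213/47, d_1 = (σ_2 - σ_1)/(6h_1) = 289/94, b_1 = Δ_1 - h_1(2σ_1 + σ_2)/6 = -615/94.

3.0745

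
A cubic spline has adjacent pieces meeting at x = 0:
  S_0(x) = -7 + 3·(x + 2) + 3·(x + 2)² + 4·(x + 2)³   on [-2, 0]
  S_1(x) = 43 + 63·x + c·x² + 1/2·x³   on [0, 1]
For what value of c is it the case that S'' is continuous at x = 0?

S_0''(x) = 6 + 24·(x + 2), so S_0''(0) = 54. On the right, S_1''(0) = 2c, so c = 27.

27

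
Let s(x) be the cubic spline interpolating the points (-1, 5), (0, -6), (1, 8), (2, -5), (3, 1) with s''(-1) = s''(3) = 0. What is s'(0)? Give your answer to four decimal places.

6.9286

With m_i denoting the second derivative at x_i, h_i = 1, 1, 1, 1, and Δ_i = (y_(i+1) − y_i)/h_i = -11, 14, -13, 6:
  1·m_0 + 4·m_1 + 1·m_2 = 6(Δ_1 - Δ_0) = 150
  1·m_1 + 4·m_2 + 1·m_3 = 6(Δ_2 - Δ_1) = -162
  1·m_2 + 4·m_3 + 1·m_4 = 6(Δ_3 - Δ_2) = 114
Natural end conditions: m_0 = m_4 = 0.
Hence m_0 = 0, m_1 = 753/14, m_2 = -456/7, m_3 = 627/14, m_4 = 0.
On [0, 1], s'(x) = b_1 + 2c_1·x + 3d_1·x² with b_1 = Δ_1 - h_1(2m_1 + m_2)/6 = 97/14, c_1 = m_1/2 = 753/28, d_1 = (m_2 - m_1)/(6h_1) = -555/28. So s'(0) = 97/14.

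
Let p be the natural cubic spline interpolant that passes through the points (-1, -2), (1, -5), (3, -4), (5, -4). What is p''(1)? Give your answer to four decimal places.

Let σ_i = p''(x_i). Step sizes h_i = 2, 2, 2; slopes of the chords Δ_i = (y_(i+1) - y_i)/h_i = -3/2, 1/2, 0.
  2·σ_0 + 8·σ_1 + 2·σ_2 = 6(Δ_1 - Δ_0) = 12
  2·σ_1 + 8·σ_2 + 2·σ_3 = 6(Δ_2 - Δ_1) = -3
Natural end conditions: σ_0 = σ_3 = 0.
Solving the tridiagonal system: σ_0 = 0, σ_1 = 17/10, σ_2 = -4/5, σ_3 = 0.

1.7000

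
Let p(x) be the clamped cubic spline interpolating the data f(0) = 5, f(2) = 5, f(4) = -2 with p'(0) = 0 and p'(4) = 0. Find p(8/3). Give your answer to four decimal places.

With σ_i denoting the second derivative at x_i, h_i = 2, 2, and Δ_i = (y_(i+1) − y_i)/h_i = 0, -7/2:
  2·σ_0 + 8·σ_1 + 2·σ_2 = 6(Δ_1 - Δ_0) = -21
Clamped end conditions give two more equations: 2h_0·σ_0 + h_0·σ_1 = 6(Δ_0 - p'(0)) = 0 and h_1·σ_1 + 2h_1·σ_2 = 6(p'(4) - Δ_1) = 21.
Solving: σ_0 = 21/8, σ_1 = -21/4, σ_2 = 63/8.
On [2, 4], p(x) = 5 - 21/8·(x - 2) - 21/8·(x - 2)² + 35/32·(x - 2)³.
With (x - 2) = 2/3: p(8/3) = 65/27.

2.4074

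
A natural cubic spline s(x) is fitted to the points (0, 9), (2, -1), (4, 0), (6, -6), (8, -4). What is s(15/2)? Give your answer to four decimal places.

-5.1655

Let M_i = s''(x_i). Step sizes h_i = 2, 2, 2, 2; slopes of the chords Δ_i = (y_(i+1) - y_i)/h_i = -5, 1/2, -3, 1.
  2·M_0 + 8·M_1 + 2·M_2 = 6(Δ_1 - Δ_0) = 33
  2·M_1 + 8·M_2 + 2·M_3 = 6(Δ_2 - Δ_1) = -21
  2·M_2 + 8·M_3 + 2·M_4 = 6(Δ_3 - Δ_2) = 24
Natural end conditions: M_0 = M_4 = 0.
Hence M_0 = 0, M_1 = 603/112, M_2 = -141/28, M_3 = 477/112, M_4 = 0.
On [6, 8], s(x) = -6 - 103/56·(x - 6) + 477/224·(x - 6)² - 159/448·(x - 6)³.
With (x - 6) = 3/2: s(15/2) = -18513/3584.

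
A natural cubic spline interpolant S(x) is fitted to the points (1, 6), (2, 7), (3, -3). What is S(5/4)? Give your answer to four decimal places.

6.8945

Put M_i = S'' at the i-th knot. Here h = (1, 1) and Δ = (1, -10), so the interior equations h_(i-1)·M_(i-1) + 2(h_(i-1)+h_i)·M_i + h_i·M_(i+1) = 6(Δ_i − Δ_(i-1)) read
  1·M_0 + 4·M_1 + 1·M_2 = 6(Δ_1 - Δ_0) = -66
Natural end conditions: M_0 = M_2 = 0.
Hence M_0 = 0, M_1 = -33/2, M_2 = 0.
On [1, 2], S(x) = 6 + 15/4·(x - 1) + 0·(x - 1)² - 11/4·(x - 1)³.
With (x - 1) = 1/4: S(5/4) = 1765/256.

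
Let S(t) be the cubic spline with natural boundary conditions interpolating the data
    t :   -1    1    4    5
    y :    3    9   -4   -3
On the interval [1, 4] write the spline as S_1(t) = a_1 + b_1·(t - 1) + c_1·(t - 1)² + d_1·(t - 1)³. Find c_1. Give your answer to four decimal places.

Let m_i = S''(x_i). Step sizes h_i = 2, 3, 1; slopes of the chords Δ_i = (y_(i+1) - y_i)/h_i = 3, -13/3, 1.
  2·m_0 + 10·m_1 + 3·m_2 = 6(Δ_1 - Δ_0) = -44
  3·m_1 + 8·m_2 + 1·m_3 = 6(Δ_2 - Δ_1) = 32
Natural end conditions: m_0 = m_3 = 0.
Solving the tridiagonal system: m_0 = 0, m_1 = -448/71, m_2 = 452/71, m_3 = 0.
On [1, 4], with S_1(t) = a_1 + b_1·(t - 1) + c_1·(t - 1)² + d_1·(t - 1)³: c_1 = m_1/2 = -224/71, d_1 = (m_2 - m_1)/(6h_1) = 50/71, b_1 = Δ_1 - h_1(2m_1 + m_2)/6 = -257/213.

-3.1549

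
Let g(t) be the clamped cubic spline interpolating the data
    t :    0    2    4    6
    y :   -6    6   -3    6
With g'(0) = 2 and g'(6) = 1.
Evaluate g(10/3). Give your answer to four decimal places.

Let m_i = g''(x_i). Step sizes h_i = 2, 2, 2; slopes of the chords Δ_i = (y_(i+1) - y_i)/h_i = 6, -9/2, 9/2.
  2·m_0 + 8·m_1 + 2·m_2 = 6(Δ_1 - Δ_0) = -63
  2·m_1 + 8·m_2 + 2·m_3 = 6(Δ_2 - Δ_1) = 54
Clamped end conditions give two more equations: 2h_0·m_0 + h_0·m_1 = 6(Δ_0 - g'(0)) = 24 and h_2·m_2 + 2h_2·m_3 = 6(g'(6) - Δ_2) = -21.
Forward elimination and back-substitution give m_0 = 199/15, m_1 = -218/15, m_2 = 401/30, m_3 = -179/15.
On [2, 4], g(t) = 6 + 11/15·(t - 2) - 109/15·(t - 2)² + 93/40·(t - 2)³.
With (t - 2) = 4/3: g(10/3) = -58/135.

-0.4296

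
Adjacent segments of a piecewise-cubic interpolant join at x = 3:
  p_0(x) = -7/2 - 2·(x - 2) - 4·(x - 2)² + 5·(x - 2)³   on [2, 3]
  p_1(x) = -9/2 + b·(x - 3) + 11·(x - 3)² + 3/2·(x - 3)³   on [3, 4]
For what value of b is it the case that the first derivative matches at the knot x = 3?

5

p_0'(x) = -2 - 8·(x - 2) + 15·(x - 2)², so p_0'(3) = 5. On the right, p_1'(3) = b, so b = 5.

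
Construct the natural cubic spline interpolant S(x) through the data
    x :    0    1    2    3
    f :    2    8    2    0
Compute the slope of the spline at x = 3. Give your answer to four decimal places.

-0.1333

Put M_i = S'' at the i-th knot. Here h = (1, 1, 1) and Δ = (6, -6, -2), so the interior equations h_(i-1)·M_(i-1) + 2(h_(i-1)+h_i)·M_i + h_i·M_(i+1) = 6(Δ_i − Δ_(i-1)) read
  1·M_0 + 4·M_1 + 1·M_2 = 6(Δ_1 - Δ_0) = -72
  1·M_1 + 4·M_2 + 1·M_3 = 6(Δ_2 - Δ_1) = 24
Natural end conditions: M_0 = M_3 = 0.
Solving the tridiagonal system: M_0 = 0, M_1 = -104/5, M_2 = 56/5, M_3 = 0.
On [2, 3], S'(x) = b_2 + 2c_2·(x - 2) + 3d_2·(x - 2)² with b_2 = Δ_2 - h_2(2M_2 + M_3)/6 = -86/15, c_2 = M_2/2 = 28/5, d_2 = (M_3 - M_2)/(6h_2) = -28/15. So S'(3) = -2/15.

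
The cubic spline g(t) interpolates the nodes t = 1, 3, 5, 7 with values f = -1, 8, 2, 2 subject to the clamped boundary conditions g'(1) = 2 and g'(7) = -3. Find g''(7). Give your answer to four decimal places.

Write σ_i for g''(x_i). With h_i = 2, 2, 2 and divided differences Δ_i = 9/2, -3, 0, the continuity of g' gives the tridiagonal system
  2·σ_0 + 8·σ_1 + 2·σ_2 = 6(Δ_1 - Δ_0) = -45
  2·σ_1 + 8·σ_2 + 2·σ_3 = 6(Δ_2 - Δ_1) = 18
Clamped end conditions give two more equations: 2h_0·σ_0 + h_0·σ_1 = 6(Δ_0 - g'(1)) = 15 and h_2·σ_2 + 2h_2·σ_3 = 6(g'(7) - Δ_2) = -18.
Forward elimination and back-substitution give σ_0 = 253/30, σ_1 = -281/30, σ_2 = 98/15, σ_3 = -233/30.

-7.7667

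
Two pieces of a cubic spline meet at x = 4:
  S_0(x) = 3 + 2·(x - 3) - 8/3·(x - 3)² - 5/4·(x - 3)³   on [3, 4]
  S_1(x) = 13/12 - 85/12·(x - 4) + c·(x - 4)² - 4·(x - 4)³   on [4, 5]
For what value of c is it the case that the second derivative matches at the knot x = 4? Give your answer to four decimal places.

-6.4167

S_0''(x) = -16/3 - 15/2·(x - 3), so S_0''(4) = -77/6. On the right, S_1''(4) = 2c, so c = -77/12.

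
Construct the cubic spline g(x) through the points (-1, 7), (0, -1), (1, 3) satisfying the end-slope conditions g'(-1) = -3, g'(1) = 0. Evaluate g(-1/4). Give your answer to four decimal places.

Let M_i = g''(x_i). Step sizes h_i = 1, 1; slopes of the chords Δ_i = (y_(i+1) - y_i)/h_i = -8, 4.
  1·M_0 + 4·M_1 + 1·M_2 = 6(Δ_1 - Δ_0) = 72
Clamped end conditions give two more equations: 2h_0·M_0 + h_0·M_1 = 6(Δ_0 - g'(-1)) = -30 and h_1·M_1 + 2h_1·M_2 = 6(g'(1) - Δ_1) = -24.
Hence M_0 = -63/2, M_1 = 33, M_2 = -57/2.
On [-1, 0], g(x) = 7 - 3·(x + 1) - 63/4·(x + 1)² + 43/4·(x + 1)³.
With (x + 1) = 3/4: g(-1/4) = 109/256.

0.4258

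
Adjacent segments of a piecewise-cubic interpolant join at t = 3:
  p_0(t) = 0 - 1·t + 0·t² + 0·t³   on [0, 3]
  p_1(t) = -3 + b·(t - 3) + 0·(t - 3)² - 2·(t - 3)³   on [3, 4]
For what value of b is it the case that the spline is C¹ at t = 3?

-1

p_0'(t) = -1 + 0·t + 0·t², so p_0'(3) = -1. On the right, p_1'(3) = b, so b = -1.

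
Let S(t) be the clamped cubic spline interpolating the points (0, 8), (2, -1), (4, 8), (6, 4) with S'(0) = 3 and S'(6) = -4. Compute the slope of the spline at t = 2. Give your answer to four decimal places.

Let σ_i = S''(x_i). Step sizes h_i = 2, 2, 2; slopes of the chords Δ_i = (y_(i+1) - y_i)/h_i = -9/2, 9/2, -2.
  2·σ_0 + 8·σ_1 + 2·σ_2 = 6(Δ_1 - Δ_0) = 54
  2·σ_1 + 8·σ_2 + 2·σ_3 = 6(Δ_2 - Δ_1) = -39
Clamped end conditions give two more equations: 2h_0·σ_0 + h_0·σ_1 = 6(Δ_0 - S'(0)) = -45 and h_2·σ_2 + 2h_2·σ_3 = 6(S'(6) - Δ_2) = -12.
Hence σ_0 = -269/15, σ_1 = 401/30, σ_2 = -128/15, σ_3 = 19/15.
On [2, 4], S'(t) = b_1 + 2c_1·(t - 2) + 3d_1·(t - 2)² with b_1 = Δ_1 - h_1(2σ_1 + σ_2)/6 = -47/30, c_1 = σ_1/2 = 401/60, d_1 = (σ_2 - σ_1)/(6h_1) = -73/40. So S'(2) = -47/30.

-1.5667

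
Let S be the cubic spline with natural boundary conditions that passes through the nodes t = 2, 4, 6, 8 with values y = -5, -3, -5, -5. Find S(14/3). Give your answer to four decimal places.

Write σ_i for S''(x_i). With h_i = 2, 2, 2 and divided differences Δ_i = 1, -1, 0, the continuity of S' gives the tridiagonal system
  2·σ_0 + 8·σ_1 + 2·σ_2 = 6(Δ_1 - Δ_0) = -12
  2·σ_1 + 8·σ_2 + 2·σ_3 = 6(Δ_2 - Δ_1) = 6
Natural end conditions: σ_0 = σ_3 = 0.
Solving the tridiagonal system: σ_0 = 0, σ_1 = -9/5, σ_2 = 6/5, σ_3 = 0.
On [4, 6], S(t) = -3 - 1/5·(t - 4) - 9/10·(t - 4)² + 1/4·(t - 4)³.
With (t - 4) = 2/3: S(14/3) = -467/135.

-3.4593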